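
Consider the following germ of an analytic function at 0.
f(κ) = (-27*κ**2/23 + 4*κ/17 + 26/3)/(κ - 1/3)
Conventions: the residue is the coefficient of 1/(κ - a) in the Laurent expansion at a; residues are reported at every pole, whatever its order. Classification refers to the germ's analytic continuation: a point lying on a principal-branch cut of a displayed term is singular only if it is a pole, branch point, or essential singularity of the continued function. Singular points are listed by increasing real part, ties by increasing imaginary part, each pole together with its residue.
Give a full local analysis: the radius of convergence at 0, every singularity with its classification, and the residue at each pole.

Radius of convergence at 0: 1/3.
At 1/3: a pole of order 1; residue 10105/1173.

Denominator factor (κ - 1/3): pole of order 1 at 1/3, modulus 1/3.
The radius of convergence is the smallest modulus among the singular points: 1/3.
At the order-1 pole 1/3 set g(κ) = (κ - (1/3))*f(κ) = -27*κ**2/23 + 4*κ/17 + 26/3.
Simple pole: residue = g(a) at a = 1/3, which is 10105/1173.


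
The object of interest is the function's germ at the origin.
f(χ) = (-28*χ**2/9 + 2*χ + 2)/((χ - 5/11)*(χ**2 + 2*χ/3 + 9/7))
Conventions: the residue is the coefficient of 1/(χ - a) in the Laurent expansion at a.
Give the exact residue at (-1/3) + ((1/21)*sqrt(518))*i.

The residue is (-44891/20529) - ((19349/1519146)*sqrt(518))*i.

The factor χ**2 + 2*χ/3 + 9/7 splits as (χ - a)(χ - a') with a = (-1/3) + ((1/21)*sqrt(518))*i, a' = (-1/3) - ((1/21)*sqrt(518))*i. At the order-1 pole a set g(χ) = (χ - a)*f(χ) = [(-28*χ**2/9 + 2*χ + 2)/(χ - 5/11)] / (χ - a').
Simple pole: residue = g(a) at a = (-1/3) + ((1/21)*sqrt(518))*i, which is (-44891/20529) - ((19349/1519146)*sqrt(518))*i.


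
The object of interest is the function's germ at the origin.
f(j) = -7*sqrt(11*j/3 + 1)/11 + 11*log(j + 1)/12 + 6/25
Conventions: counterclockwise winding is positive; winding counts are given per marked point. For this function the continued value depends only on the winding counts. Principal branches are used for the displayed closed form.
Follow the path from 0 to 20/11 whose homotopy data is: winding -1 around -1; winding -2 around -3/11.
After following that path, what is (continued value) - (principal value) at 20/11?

The rational part is single-valued and drops out of the difference; each branch term changes only by its own monodromy.
(-7/11)*sqrt(1 - j/(-3/11)): winding -2 is even, the square root returns to the same sheet, contribution 0.
(11/12)*log(1 - j/(-1)): each positive loop around -1 adds 2*pi*i to the log, so winding -1 contributes (11/12)*(-1)*2*pi*i = -(11/6)*pi*i.
Summing the contributions at j = 20/11 gives -(11/6)*pi*i.

Continued minus principal equals -(11/6)*pi*i.


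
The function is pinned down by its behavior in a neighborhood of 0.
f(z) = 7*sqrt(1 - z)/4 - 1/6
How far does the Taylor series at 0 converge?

Branch term (7/4)*sqrt(1 - z/(1)): its argument vanishes at z = 1, a square-root branch point, modulus 1.
The radius of convergence is the smallest modulus among the singular points: 1.

The radius of convergence is 1.


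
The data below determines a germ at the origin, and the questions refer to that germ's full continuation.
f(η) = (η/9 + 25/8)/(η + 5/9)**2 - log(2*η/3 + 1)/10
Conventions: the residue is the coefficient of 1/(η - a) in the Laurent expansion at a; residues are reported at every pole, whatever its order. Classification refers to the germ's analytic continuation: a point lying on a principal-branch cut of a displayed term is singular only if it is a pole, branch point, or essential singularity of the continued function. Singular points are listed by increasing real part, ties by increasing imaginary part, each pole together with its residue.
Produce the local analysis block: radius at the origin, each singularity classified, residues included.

Radius of convergence at 0: 5/9.
At -3/2: a logarithmic branch point.
At -5/9: a pole of order 2; residue 1/9.

Denominator factor (η + 5/9)^2: pole of order 2 at -5/9, modulus 5/9.
Branch term (-1/10)*log(1 - η/(-3/2)): its argument vanishes at η = -3/2, a logarithmic branch point, modulus 3/2.
The radius of convergence is the smallest modulus among the singular points: 5/9.
The branch term is analytic at -5/9 and contributes nothing to the residue; only the rational part matters.
At the order-2 pole -5/9 set g(η) = (η - (-5/9))^2*(rational part) = η/9 + 25/8.
Order-2 pole: residue = g'(a); g'(-5/9) = 1/9, so the residue is 1/9.
List the singular points by increasing real part (a conjugate pair: the negative imaginary part first).


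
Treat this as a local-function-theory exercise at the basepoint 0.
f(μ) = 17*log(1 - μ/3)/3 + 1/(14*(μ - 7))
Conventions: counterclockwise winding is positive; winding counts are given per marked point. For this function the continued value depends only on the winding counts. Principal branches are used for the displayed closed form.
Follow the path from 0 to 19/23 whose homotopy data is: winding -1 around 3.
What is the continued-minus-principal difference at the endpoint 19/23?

Continued minus principal equals -(34/3)*pi*i.

The rational part is single-valued and drops out of the difference; each branch term changes only by its own monodromy.
(17/3)*log(1 - μ/(3)): each positive loop around 3 adds 2*pi*i to the log, so winding -1 contributes (17/3)*(-1)*2*pi*i = -(34/3)*pi*i.
Summing the contributions at μ = 19/23 gives -(34/3)*pi*i.


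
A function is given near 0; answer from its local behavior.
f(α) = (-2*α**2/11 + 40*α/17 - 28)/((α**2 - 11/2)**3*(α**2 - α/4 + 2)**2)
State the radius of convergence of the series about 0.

Denominator factor (α**2 - α/4 + 2)^2: discriminant -127/16, complex-conjugate roots (1/8) + ((1/8)*sqrt(127))*i and (1/8) - ((1/8)*sqrt(127))*i; poles of order 2, moduli sqrt(2) and sqrt(2).
Denominator factor (α**2 - 11/2)^3: discriminant 22, real irrational roots (1/2)*sqrt(22) and -(1/2)*sqrt(22); poles of order 3, moduli (1/2)*sqrt(22) and (1/2)*sqrt(22).
The radius of convergence is the smallest modulus among the singular points: sqrt(2).

The radius of convergence is sqrt(2).


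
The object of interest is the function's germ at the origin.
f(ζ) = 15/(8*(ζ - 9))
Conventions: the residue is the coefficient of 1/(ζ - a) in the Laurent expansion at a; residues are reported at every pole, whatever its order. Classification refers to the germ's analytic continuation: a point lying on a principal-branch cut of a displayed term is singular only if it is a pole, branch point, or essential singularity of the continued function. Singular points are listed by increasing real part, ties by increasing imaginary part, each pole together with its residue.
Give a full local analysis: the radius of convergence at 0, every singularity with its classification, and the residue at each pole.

Radius of convergence at 0: 9.
At 9: a pole of order 1; residue 15/8.

Denominator factor (ζ - 9): pole of order 1 at 9, modulus 9.
The radius of convergence is the smallest modulus among the singular points: 9.
At the order-1 pole 9 set g(ζ) = (ζ - (9))*f(ζ) = 15/8.
Simple pole: residue = g(a) at a = 9, which is 15/8.


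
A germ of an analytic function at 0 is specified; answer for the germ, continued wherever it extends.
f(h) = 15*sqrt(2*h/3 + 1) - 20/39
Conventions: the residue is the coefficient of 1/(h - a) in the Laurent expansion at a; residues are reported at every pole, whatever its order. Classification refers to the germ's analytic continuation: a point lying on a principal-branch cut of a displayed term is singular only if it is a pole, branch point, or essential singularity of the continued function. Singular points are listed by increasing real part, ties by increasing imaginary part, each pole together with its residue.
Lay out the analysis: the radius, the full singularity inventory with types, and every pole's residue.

Radius of convergence at 0: 3/2.
At -3/2: an algebraic (square-root) branch point.

Branch term (15)*sqrt(1 - h/(-3/2)): its argument vanishes at h = -3/2, a square-root branch point, modulus 3/2.
The radius of convergence is the smallest modulus among the singular points: 3/2.


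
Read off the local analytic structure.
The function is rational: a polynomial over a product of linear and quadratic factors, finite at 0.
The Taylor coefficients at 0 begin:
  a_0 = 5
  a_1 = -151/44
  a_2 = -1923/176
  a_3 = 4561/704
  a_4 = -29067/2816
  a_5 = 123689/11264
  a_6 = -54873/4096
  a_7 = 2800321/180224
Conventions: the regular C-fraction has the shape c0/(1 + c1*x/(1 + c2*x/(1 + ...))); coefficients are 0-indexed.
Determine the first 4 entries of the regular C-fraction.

Taylor coefficients (read off): a_0 = 5, a_1 = -151/44, a_2 = -1923/176, a_3 = 4561/704.
c0 = a_0 = 5. Peel one level at a time: if S = 1 + c*x/S' with S'(0) = 1, then c is the x-coefficient of S and S' = c*x/(S - 1).
S_1 = c0/f = 1 + (151/220)*x + (64283/24200)*x^2 + ...; c1 = 151/220.
S_2 = c1*x/(S_1 - 1) = 1 + (-64283/16610)*x + (274165/22801)*x^2 + ...; c2 = -64283/16610.
S_3 = c2*x/(S_2 - 1) = 1 + (30158150/9706733)*x + ...; c3 = 30158150/9706733.

The regular C-fraction coefficients are [5, 151/220, -64283/16610, 30158150/9706733].


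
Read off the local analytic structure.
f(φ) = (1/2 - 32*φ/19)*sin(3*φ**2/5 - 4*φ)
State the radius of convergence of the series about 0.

The radius of convergence is infinite.

The factor sin(3*φ**2/5 - 4*φ) is entire and contributes no finite singular point.
The polynomial part has no poles.
No finite singular points: the Taylor series at 0 converges everywhere.


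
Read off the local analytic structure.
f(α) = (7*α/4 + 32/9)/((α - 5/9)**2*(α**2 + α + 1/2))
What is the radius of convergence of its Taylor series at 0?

The radius of convergence is 5/9.

Denominator factor (α**2 + α + 1/2): discriminant -1, complex-conjugate roots (-1/2) + (1/2)*i and (-1/2) - (1/2)*i; poles of order 1, moduli (1/2)*sqrt(2) and (1/2)*sqrt(2).
Denominator factor (α - 5/9)^2: pole of order 2 at 5/9, modulus 5/9.
The radius of convergence is the smallest modulus among the singular points: 5/9.


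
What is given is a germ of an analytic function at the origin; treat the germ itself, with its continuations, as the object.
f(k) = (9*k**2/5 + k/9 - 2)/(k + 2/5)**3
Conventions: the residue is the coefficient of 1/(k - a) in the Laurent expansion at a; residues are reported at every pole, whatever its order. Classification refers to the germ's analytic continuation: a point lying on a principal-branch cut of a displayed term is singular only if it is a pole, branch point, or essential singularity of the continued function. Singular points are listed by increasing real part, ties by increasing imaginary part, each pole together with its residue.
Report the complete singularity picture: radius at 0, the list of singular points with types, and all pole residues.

Denominator factor (k + 2/5)^3: pole of order 3 at -2/5, modulus 2/5.
The radius of convergence is the smallest modulus among the singular points: 2/5.
At the order-3 pole -2/5 set g(k) = (k - (-2/5))^3*f(k) = 9*k**2/5 + k/9 - 2.
Order-3 pole: residue = g''(a)/2; g''(-2/5) = 18/5, so the residue is 9/5.

Radius of convergence at 0: 2/5.
At -2/5: a pole of order 3; residue 9/5.


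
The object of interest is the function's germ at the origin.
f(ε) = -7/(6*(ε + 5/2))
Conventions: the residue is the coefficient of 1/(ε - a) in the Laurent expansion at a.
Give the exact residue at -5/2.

At the order-1 pole -5/2 set g(ε) = (ε - (-5/2))*f(ε) = -7/6.
Simple pole: residue = g(a) at a = -5/2, which is -7/6.

The residue is -7/6.


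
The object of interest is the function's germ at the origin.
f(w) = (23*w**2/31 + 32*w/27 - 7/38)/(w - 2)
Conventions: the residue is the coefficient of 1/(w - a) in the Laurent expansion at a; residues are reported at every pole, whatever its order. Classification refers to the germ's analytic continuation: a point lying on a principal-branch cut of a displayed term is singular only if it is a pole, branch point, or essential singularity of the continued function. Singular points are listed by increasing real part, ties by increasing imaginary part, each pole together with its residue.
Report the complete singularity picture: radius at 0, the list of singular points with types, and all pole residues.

Denominator factor (w - 2): pole of order 1 at 2, modulus 2.
The radius of convergence is the smallest modulus among the singular points: 2.
At the order-1 pole 2 set g(w) = (w - (2))*f(w) = 23*w**2/31 + 32*w/27 - 7/38.
Simple pole: residue = g(a) at a = 2, which is 163925/31806.

Radius of convergence at 0: 2.
At 2: a pole of order 1; residue 163925/31806.


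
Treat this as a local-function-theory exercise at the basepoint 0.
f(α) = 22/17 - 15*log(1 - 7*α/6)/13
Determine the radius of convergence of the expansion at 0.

The radius of convergence is 6/7.

Branch term (-15/13)*log(1 - α/(6/7)): its argument vanishes at α = 6/7, a logarithmic branch point, modulus 6/7.
The radius of convergence is the smallest modulus among the singular points: 6/7.


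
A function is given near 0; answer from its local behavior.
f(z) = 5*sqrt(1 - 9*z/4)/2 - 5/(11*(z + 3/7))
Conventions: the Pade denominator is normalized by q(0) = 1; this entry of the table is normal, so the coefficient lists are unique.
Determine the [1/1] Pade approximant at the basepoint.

The Pade approximant has numerator coefficients [95/66, -325505/10272]; denominator coefficients [1, -111865/5136].

Taylor coefficients needed (expand at 0): a_0 = 95/66, a_1 = -535/1584, a_2 = -559325/76032.
Write the denominator as Q(z) = 1 + q1*z. Requiring Q*f - P = O(z^3) with deg P <= 1 kills the coefficients of z^2..z^2 in Q*f:
  z^2: a_2 + q1*a_1 = 0, i.e. -559325/76032 + (-535/1584)*q1 = 0.
Solving this linear system: q1 = -111865/5136.
The numerator is Q*f truncated at degree 1: P0 = a_0 = 95/66; P1 = a_1 + q1*a_0 = -325505/10272.


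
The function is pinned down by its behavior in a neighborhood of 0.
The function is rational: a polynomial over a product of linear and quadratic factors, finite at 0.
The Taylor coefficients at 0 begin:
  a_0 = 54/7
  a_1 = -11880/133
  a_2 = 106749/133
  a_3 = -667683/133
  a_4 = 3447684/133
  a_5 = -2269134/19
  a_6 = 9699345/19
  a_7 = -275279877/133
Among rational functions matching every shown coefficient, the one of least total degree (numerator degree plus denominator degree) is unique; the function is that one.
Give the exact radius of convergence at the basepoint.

The radius of convergence is 1/3.

No rational of total degree below 5 reproduces all 8 coefficients; solving the [2/3] Pade equations on them gives f(α) = (23*α**2/3 - 14*α/19 + 2/7)/(α + 1/3)**3, whose expansion matches every shown term.
Denominator factor (α + 1/3)^3: pole of order 3 at -1/3, modulus 1/3.
The radius of convergence is the smallest modulus among the singular points: 1/3.


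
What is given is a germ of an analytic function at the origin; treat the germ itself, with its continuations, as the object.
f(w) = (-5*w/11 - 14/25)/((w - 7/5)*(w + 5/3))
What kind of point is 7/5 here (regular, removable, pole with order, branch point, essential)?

The denominator factor w - 7/5 vanishes at 7/5 and appears to the power 1; the numerator there equals -329/275, nonzero, and no other factor vanishes.
Hence a pole whose order is the multiplicity, 1.

The point is a pole of order 1.


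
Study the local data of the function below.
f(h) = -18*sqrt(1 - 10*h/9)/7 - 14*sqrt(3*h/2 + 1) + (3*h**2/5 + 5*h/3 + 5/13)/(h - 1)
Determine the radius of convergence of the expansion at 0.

Denominator factor (h - 1): pole of order 1 at 1, modulus 1.
Branch term (-14)*sqrt(1 - h/(-2/3)): its argument vanishes at h = -2/3, a square-root branch point, modulus 2/3.
Branch term (-18/7)*sqrt(1 - h/(9/10)): its argument vanishes at h = 9/10, a square-root branch point, modulus 9/10.
The radius of convergence is the smallest modulus among the singular points: 2/3.

The radius of convergence is 2/3.


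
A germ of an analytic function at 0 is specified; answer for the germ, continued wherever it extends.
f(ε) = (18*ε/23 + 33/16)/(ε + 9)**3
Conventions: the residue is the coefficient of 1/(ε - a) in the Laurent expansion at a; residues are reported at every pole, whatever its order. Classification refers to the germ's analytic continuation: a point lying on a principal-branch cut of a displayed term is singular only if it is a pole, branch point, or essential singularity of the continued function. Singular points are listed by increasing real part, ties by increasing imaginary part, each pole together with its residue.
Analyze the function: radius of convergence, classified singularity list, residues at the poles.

Denominator factor (ε + 9)^3: pole of order 3 at -9, modulus 9.
The radius of convergence is the smallest modulus among the singular points: 9.
At the order-3 pole -9 set g(ε) = (ε - (-9))^3*f(ε) = 18*ε/23 + 33/16.
Order-3 pole: residue = g''(a)/2; g''(-9) = 0, so the residue is 0.

Radius of convergence at 0: 9.
At -9: a pole of order 3; residue 0.


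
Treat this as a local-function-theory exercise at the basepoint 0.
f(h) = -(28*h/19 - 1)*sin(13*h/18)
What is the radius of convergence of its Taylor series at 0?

The radius of convergence is infinite.

The factor -sin(13*h/18) is entire and contributes no finite singular point.
The polynomial part has no poles.
No finite singular points: the Taylor series at 0 converges everywhere.


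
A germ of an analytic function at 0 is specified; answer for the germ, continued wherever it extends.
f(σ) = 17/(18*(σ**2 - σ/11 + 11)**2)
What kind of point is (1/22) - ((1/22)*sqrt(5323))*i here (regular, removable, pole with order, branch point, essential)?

The point is a pole of order 2.

The denominator factor σ**2 - σ/11 + 11 vanishes at (1/22) - ((1/22)*sqrt(5323))*i and appears to the power 2; the numerator there equals 17/18, nonzero, and no other factor vanishes.
Hence a pole whose order is the multiplicity, 2.


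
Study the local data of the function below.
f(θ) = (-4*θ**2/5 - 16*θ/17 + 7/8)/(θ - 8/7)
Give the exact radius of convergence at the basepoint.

Denominator factor (θ - 8/7): pole of order 1 at 8/7, modulus 8/7.
The radius of convergence is the smallest modulus among the singular points: 8/7.

The radius of convergence is 8/7.


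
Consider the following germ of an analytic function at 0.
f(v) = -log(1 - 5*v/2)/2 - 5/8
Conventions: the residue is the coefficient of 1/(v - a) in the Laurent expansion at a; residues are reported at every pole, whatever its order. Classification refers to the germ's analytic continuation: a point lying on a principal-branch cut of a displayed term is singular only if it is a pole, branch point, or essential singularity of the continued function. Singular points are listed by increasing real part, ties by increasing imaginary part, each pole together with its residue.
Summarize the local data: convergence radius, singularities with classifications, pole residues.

Branch term (-1/2)*log(1 - v/(2/5)): its argument vanishes at v = 2/5, a logarithmic branch point, modulus 2/5.
The radius of convergence is the smallest modulus among the singular points: 2/5.

Radius of convergence at 0: 2/5.
At 2/5: a logarithmic branch point.


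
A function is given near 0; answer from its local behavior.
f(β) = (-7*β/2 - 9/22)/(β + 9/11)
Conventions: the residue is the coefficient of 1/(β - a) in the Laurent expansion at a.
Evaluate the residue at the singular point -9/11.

At the order-1 pole -9/11 set g(β) = (β - (-9/11))*f(β) = -7*β/2 - 9/22.
Simple pole: residue = g(a) at a = -9/11, which is 27/11.

The residue is 27/11.


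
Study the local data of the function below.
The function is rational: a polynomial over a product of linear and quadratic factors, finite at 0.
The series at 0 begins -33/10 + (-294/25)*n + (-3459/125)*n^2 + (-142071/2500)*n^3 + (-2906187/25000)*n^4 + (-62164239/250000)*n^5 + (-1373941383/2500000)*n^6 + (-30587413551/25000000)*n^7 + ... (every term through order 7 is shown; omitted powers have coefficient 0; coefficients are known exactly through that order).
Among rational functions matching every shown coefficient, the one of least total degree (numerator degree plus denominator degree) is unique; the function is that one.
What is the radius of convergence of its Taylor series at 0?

No rational of total degree below 4 reproduces all 8 coefficients; solving the [1/3] Pade equations on them gives f(n) = (1 - 3*n/22)/((n - 5/11)*(n**2 - n + 2/3)), whose expansion matches every shown term.
Denominator factor (n**2 - n + 2/3): discriminant -5/3, complex-conjugate roots (1/2) + ((1/6)*sqrt(15))*i and (1/2) - ((1/6)*sqrt(15))*i; poles of order 1, moduli (1/3)*sqrt(6) and (1/3)*sqrt(6).
Denominator factor (n - 5/11): pole of order 1 at 5/11, modulus 5/11.
The radius of convergence is the smallest modulus among the singular points: 5/11.

The radius of convergence is 5/11.


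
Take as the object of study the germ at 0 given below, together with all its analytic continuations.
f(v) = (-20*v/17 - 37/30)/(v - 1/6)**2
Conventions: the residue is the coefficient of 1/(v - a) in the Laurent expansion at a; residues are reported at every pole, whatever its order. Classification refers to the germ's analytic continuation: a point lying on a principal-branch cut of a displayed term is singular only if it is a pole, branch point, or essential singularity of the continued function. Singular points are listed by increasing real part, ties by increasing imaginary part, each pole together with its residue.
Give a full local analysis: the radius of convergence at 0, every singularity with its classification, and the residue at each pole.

Radius of convergence at 0: 1/6.
At 1/6: a pole of order 2; residue -20/17.

Denominator factor (v - 1/6)^2: pole of order 2 at 1/6, modulus 1/6.
The radius of convergence is the smallest modulus among the singular points: 1/6.
At the order-2 pole 1/6 set g(v) = (v - (1/6))^2*f(v) = -20*v/17 - 37/30.
Order-2 pole: residue = g'(a); g'(1/6) = -20/17, so the residue is -20/17.


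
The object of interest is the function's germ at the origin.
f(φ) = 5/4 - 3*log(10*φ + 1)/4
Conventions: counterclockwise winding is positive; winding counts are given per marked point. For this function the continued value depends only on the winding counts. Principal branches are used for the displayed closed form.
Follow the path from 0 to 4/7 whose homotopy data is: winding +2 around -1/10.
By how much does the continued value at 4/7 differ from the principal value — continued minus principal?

The rational part is single-valued and drops out of the difference; each branch term changes only by its own monodromy.
(-3/4)*log(1 - φ/(-1/10)): each positive loop around -1/10 adds 2*pi*i to the log, so winding +2 contributes (-3/4)*(2)*2*pi*i = -(3)*pi*i.
Summing the contributions at φ = 4/7 gives -(3)*pi*i.

Continued minus principal equals -(3)*pi*i.


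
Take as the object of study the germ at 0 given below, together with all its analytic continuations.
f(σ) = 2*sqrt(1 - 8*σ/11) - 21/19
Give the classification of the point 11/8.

The term (2)*sqrt(1 - σ/(11/8)) has argument 1 - 11/8/(11/8) = 0 at 11/8: a square-root (algebraic, two-sheeted) branch point; the remaining terms are analytic or single-valued there.

The point is an algebraic (square-root) branch point.


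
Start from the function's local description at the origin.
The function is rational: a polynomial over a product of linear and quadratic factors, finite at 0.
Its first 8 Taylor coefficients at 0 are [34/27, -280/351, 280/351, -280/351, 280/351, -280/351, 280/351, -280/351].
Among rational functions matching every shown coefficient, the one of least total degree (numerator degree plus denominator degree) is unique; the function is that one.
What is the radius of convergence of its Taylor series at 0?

The radius of convergence is 1.

No rational of total degree below 2 reproduces all 8 coefficients; solving the [1/1] Pade equations on them gives f(η) = (6*η/13 + 34/27)/(η + 1), whose expansion matches every shown term.
Denominator factor (η + 1): pole of order 1 at -1, modulus 1.
The radius of convergence is the smallest modulus among the singular points: 1.


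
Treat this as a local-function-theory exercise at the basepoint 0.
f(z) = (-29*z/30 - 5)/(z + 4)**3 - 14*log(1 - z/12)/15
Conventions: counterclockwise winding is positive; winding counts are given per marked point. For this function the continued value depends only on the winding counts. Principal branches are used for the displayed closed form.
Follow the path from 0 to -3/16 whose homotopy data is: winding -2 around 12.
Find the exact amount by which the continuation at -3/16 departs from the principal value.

Continued minus principal equals (56/15)*pi*i.

The rational part is single-valued and drops out of the difference; each branch term changes only by its own monodromy.
(-14/15)*log(1 - z/(12)): each positive loop around 12 adds 2*pi*i to the log, so winding -2 contributes (-14/15)*(-2)*2*pi*i = (56/15)*pi*i.
Summing the contributions at z = -3/16 gives (56/15)*pi*i.


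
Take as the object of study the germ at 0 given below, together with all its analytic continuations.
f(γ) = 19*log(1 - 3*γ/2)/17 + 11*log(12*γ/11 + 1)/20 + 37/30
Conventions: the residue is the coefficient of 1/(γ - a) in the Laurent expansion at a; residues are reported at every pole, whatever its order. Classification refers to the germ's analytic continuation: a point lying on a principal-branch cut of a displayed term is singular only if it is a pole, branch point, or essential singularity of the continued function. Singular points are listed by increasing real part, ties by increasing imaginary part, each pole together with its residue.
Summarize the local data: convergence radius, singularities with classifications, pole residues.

Branch term (11/20)*log(1 - γ/(-11/12)): its argument vanishes at γ = -11/12, a logarithmic branch point, modulus 11/12.
Branch term (19/17)*log(1 - γ/(2/3)): its argument vanishes at γ = 2/3, a logarithmic branch point, modulus 2/3.
The radius of convergence is the smallest modulus among the singular points: 2/3.
List the singular points by increasing real part (a conjugate pair: the negative imaginary part first).

Radius of convergence at 0: 2/3.
At -11/12: a logarithmic branch point.
At 2/3: a logarithmic branch point.


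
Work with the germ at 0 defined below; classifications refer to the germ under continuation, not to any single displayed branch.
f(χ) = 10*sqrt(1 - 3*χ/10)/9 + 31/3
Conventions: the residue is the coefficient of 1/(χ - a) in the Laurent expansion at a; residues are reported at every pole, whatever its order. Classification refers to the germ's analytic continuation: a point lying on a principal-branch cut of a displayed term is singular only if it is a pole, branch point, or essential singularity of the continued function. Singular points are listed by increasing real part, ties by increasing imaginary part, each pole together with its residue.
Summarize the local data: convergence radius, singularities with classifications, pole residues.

Branch term (10/9)*sqrt(1 - χ/(10/3)): its argument vanishes at χ = 10/3, a square-root branch point, modulus 10/3.
The radius of convergence is the smallest modulus among the singular points: 10/3.

Radius of convergence at 0: 10/3.
At 10/3: an algebraic (square-root) branch point.


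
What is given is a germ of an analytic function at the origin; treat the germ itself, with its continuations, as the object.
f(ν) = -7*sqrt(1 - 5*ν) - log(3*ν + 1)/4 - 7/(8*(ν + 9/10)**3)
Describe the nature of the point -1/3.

The term (-1/4)*log(1 - ν/(-1/3)) has argument 1 - -1/3/(-1/3) = 0 at -1/3: a logarithmic (infinitely-sheeted) branch point; the remaining terms are analytic or single-valued there.

The point is a logarithmic branch point.


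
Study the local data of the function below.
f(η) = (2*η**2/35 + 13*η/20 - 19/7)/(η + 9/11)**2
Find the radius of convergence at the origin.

The radius of convergence is 9/11.

Denominator factor (η + 9/11)^2: pole of order 2 at -9/11, modulus 9/11.
The radius of convergence is the smallest modulus among the singular points: 9/11.


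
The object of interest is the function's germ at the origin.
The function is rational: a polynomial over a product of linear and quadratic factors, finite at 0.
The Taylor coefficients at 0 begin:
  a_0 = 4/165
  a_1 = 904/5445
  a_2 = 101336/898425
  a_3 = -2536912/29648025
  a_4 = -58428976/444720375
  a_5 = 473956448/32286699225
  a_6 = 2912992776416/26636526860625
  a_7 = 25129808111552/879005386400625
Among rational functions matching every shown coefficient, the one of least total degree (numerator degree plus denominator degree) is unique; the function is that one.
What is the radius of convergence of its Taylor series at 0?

No rational of total degree below 5 reproduces all 8 coefficients; solving the [1/4] Pade equations on them gives f(χ) = (χ + 1/6)/((χ**2 - 8*χ/3 + 11/2)*(χ**2 - 5*χ/11 + 5/4)), whose expansion matches every shown term.
Denominator factor (χ**2 - 8*χ/3 + 11/2): discriminant -134/9, complex-conjugate roots (4/3) + ((1/6)*sqrt(134))*i and (4/3) - ((1/6)*sqrt(134))*i; poles of order 1, moduli (1/2)*sqrt(22) and (1/2)*sqrt(22).
Denominator factor (χ**2 - 5*χ/11 + 5/4): discriminant -580/121, complex-conjugate roots (5/22) + ((1/11)*sqrt(145))*i and (5/22) - ((1/11)*sqrt(145))*i; poles of order 1, moduli (1/2)*sqrt(5) and (1/2)*sqrt(5).
The radius of convergence is the smallest modulus among the singular points: (1/2)*sqrt(5).

The radius of convergence is (1/2)*sqrt(5).


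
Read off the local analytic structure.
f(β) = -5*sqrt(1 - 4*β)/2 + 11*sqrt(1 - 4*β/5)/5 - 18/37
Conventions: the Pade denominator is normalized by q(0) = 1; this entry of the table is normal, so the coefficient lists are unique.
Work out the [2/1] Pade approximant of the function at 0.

Taylor coefficients needed (expand at 0): a_0 = -291/370, a_1 = 103/25, a_2 = 603/125, a_3 = 6206/625.
Write the denominator as Q(β) = 1 + q1*β. Requiring Q*f - P = O(β^4) with deg P <= 2 kills the coefficients of β^3..β^3 in Q*f:
  β^3: a_3 + q1*a_2 = 0, i.e. 6206/625 + (603/125)*q1 = 0.
Solving this linear system: q1 = -6206/3015.
The numerator is Q*f truncated at degree 2: P0 = a_0 = -291/370; P1 = a_1 + q1*a_0 = 1067002/185925; P2 = a_2 + q1*a_1 = -275609/75375.

The Pade approximant has numerator coefficients [-291/370, 1067002/185925, -275609/75375]; denominator coefficients [1, -6206/3015].


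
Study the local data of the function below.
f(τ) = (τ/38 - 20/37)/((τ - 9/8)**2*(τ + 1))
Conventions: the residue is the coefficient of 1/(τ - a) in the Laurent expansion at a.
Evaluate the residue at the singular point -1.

At the order-1 pole -1 set g(τ) = (τ - (-1))*f(τ) = (τ/38 - 20/37)/(τ - 9/8)**2.
Simple pole: residue = g(a) at a = -1, which is -25504/203167.

The residue is -25504/203167.


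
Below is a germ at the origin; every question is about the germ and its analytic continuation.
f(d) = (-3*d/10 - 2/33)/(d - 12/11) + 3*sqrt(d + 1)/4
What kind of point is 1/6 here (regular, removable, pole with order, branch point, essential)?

Denominator factors: d - 12/11 = -61/66 at d = 1/6 — none vanishes.
Branch term sqrt(1 - d/(-1)): argument at 1/6 is 7/6, nonzero, so 1/6 is not its branch point (a point on a principal cut is still regular for the continued germ).
So the germ continues analytically to 1/6.

The point is a regular point.


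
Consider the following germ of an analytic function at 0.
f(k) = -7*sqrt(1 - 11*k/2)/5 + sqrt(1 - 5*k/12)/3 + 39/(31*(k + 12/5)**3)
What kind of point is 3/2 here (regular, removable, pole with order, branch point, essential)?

Denominator factors: k + 12/5 = 39/10 at k = 3/2 — none vanishes.
Branch term sqrt(1 - k/(12/5)): argument at 3/2 is 3/8, nonzero, so 3/2 is not its branch point (a point on a principal cut is still regular for the continued germ).
Branch term sqrt(1 - k/(2/11)): argument at 3/2 is -29/4, nonzero, so 3/2 is not its branch point (a point on a principal cut is still regular for the continued germ).
So the germ continues analytically to 3/2.

The point is a regular point.


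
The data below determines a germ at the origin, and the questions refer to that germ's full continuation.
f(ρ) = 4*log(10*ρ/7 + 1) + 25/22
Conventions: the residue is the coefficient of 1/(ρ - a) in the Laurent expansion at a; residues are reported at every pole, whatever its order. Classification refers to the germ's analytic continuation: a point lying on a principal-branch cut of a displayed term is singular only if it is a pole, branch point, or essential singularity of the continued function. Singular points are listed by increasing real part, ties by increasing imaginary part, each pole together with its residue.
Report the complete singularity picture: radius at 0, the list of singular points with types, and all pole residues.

Radius of convergence at 0: 7/10.
At -7/10: a logarithmic branch point.

Branch term (4)*log(1 - ρ/(-7/10)): its argument vanishes at ρ = -7/10, a logarithmic branch point, modulus 7/10.
The radius of convergence is the smallest modulus among the singular points: 7/10.


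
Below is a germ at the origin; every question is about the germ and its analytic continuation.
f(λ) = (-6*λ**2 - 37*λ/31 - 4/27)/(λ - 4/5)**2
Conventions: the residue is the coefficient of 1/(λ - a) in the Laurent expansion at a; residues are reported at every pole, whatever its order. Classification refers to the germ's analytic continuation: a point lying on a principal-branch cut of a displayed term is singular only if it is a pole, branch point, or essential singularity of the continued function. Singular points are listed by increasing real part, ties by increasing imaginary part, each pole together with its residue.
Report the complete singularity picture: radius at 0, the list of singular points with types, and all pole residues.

Radius of convergence at 0: 4/5.
At 4/5: a pole of order 2; residue -1673/155.

Denominator factor (λ - 4/5)^2: pole of order 2 at 4/5, modulus 4/5.
The radius of convergence is the smallest modulus among the singular points: 4/5.
At the order-2 pole 4/5 set g(λ) = (λ - (4/5))^2*f(λ) = -6*λ**2 - 37*λ/31 - 4/27.
Order-2 pole: residue = g'(a); g'(4/5) = -1673/155, so the residue is -1673/155.


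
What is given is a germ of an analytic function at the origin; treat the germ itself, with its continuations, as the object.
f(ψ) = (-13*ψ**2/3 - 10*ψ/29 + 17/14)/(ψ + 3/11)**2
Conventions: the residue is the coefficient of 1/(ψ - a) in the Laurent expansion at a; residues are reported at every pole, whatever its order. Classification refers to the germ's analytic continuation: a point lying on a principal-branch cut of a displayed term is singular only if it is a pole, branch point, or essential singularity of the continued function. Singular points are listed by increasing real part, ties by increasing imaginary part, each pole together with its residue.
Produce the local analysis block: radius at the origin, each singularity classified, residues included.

Denominator factor (ψ + 3/11)^2: pole of order 2 at -3/11, modulus 3/11.
The radius of convergence is the smallest modulus among the singular points: 3/11.
At the order-2 pole -3/11 set g(ψ) = (ψ - (-3/11))^2*f(ψ) = -13*ψ**2/3 - 10*ψ/29 + 17/14.
Order-2 pole: residue = g'(a); g'(-3/11) = 644/319, so the residue is 644/319.

Radius of convergence at 0: 3/11.
At -3/11: a pole of order 2; residue 644/319.


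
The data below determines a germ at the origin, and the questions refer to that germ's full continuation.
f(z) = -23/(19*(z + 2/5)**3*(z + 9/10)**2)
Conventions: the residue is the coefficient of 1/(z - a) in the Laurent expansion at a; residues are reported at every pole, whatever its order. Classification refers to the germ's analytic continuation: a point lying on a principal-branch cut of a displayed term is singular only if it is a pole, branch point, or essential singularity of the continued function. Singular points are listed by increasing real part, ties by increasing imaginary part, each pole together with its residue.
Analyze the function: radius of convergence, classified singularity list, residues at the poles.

Radius of convergence at 0: 2/5.
At -9/10: a pole of order 2; residue 1104/19.
At -2/5: a pole of order 3; residue -1104/19.

Denominator factor (z + 9/10)^2: pole of order 2 at -9/10, modulus 9/10.
Denominator factor (z + 2/5)^3: pole of order 3 at -2/5, modulus 2/5.
The radius of convergence is the smallest modulus among the singular points: 2/5.
At the order-2 pole -9/10 set g(z) = (z - (-9/10))^2*f(z) = -23/(19*(z + 2/5)**3).
Order-2 pole: residue = g'(a); g'(-9/10) = 1104/19, so the residue is 1104/19.
At the order-3 pole -2/5 set g(z) = (z - (-2/5))^3*f(z) = -23/(19*(z + 9/10)**2).
Order-3 pole: residue = g''(a)/2; g''(-2/5) = -2208/19, so the residue is -1104/19.
List the singular points by increasing real part (a conjugate pair: the negative imaginary part first).


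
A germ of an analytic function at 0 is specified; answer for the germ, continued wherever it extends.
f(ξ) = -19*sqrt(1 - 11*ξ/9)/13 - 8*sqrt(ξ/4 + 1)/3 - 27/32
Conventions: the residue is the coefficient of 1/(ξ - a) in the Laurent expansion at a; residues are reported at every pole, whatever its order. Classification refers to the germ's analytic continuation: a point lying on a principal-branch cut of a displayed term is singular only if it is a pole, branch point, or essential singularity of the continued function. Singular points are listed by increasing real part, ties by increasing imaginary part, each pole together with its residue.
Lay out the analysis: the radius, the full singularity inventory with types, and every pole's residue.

Branch term (-19/13)*sqrt(1 - ξ/(9/11)): its argument vanishes at ξ = 9/11, a square-root branch point, modulus 9/11.
Branch term (-8/3)*sqrt(1 - ξ/(-4)): its argument vanishes at ξ = -4, a square-root branch point, modulus 4.
The radius of convergence is the smallest modulus among the singular points: 9/11.
List the singular points by increasing real part (a conjugate pair: the negative imaginary part first).

Radius of convergence at 0: 9/11.
At -4: an algebraic (square-root) branch point.
At 9/11: an algebraic (square-root) branch point.


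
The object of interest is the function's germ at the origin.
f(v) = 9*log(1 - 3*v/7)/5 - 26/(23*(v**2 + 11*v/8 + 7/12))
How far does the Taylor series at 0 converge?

The radius of convergence is (1/6)*sqrt(21).

Denominator factor (v**2 + 11*v/8 + 7/12): discriminant -85/192, complex-conjugate roots (-11/16) + ((1/48)*sqrt(255))*i and (-11/16) - ((1/48)*sqrt(255))*i; poles of order 1, moduli (1/6)*sqrt(21) and (1/6)*sqrt(21).
Branch term (9/5)*log(1 - v/(7/3)): its argument vanishes at v = 7/3, a logarithmic branch point, modulus 7/3.
The radius of convergence is the smallest modulus among the singular points: (1/6)*sqrt(21).


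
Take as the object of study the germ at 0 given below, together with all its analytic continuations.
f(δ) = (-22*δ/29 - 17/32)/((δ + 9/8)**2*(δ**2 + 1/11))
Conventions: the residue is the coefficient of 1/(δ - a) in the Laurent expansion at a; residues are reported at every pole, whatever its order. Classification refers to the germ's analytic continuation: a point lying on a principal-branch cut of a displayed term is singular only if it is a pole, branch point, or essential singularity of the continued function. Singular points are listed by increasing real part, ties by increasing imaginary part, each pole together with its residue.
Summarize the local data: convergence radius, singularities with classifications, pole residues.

Denominator factor (δ + 9/8)^2: pole of order 2 at -9/8, modulus 9/8.
Denominator factor (δ**2 + 1/11): discriminant -4/11, complex-conjugate roots ((1/11)*sqrt(11))*i and -((1/11)*sqrt(11))*i; poles of order 1, moduli (1/11)*sqrt(11) and (1/11)*sqrt(11).
The radius of convergence is the smallest modulus among the singular points: (1/11)*sqrt(11).
At the order-2 pole -9/8 set g(δ) = (δ - (-9/8))^2*f(δ) = (-22*δ/29 - 17/32)/(δ**2 + 1/11).
Order-2 pole: residue = g'(a); g'(-9/8) = -4371488/26448725, so the residue is -4371488/26448725.
The factor δ**2 + 1/11 splits as (δ - a)(δ - a') with a = -((1/11)*sqrt(11))*i, a' = ((1/11)*sqrt(11))*i. At the order-1 pole a set g(δ) = (δ - a)*f(δ) = [(-22*δ/29 - 17/32)/(δ + 9/8)**2] / (δ - a').
Simple pole: residue = g(a) at a = -((1/11)*sqrt(11))*i, which is (2185744/26448725) - ((5599957/26448725)*sqrt(11))*i.
The factor δ**2 + 1/11 splits as (δ - a)(δ - a') with a = ((1/11)*sqrt(11))*i, a' = -((1/11)*sqrt(11))*i. At the order-1 pole a set g(δ) = (δ - a)*f(δ) = [(-22*δ/29 - 17/32)/(δ + 9/8)**2] / (δ - a').
Simple pole: residue = g(a) at a = ((1/11)*sqrt(11))*i, which is (2185744/26448725) + ((5599957/26448725)*sqrt(11))*i.
List the singular points by increasing real part (a conjugate pair: the negative imaginary part first).

Radius of convergence at 0: (1/11)*sqrt(11).
At -9/8: a pole of order 2; residue -4371488/26448725.
At -((1/11)*sqrt(11))*i: a pole of order 1; residue (2185744/26448725) - ((5599957/26448725)*sqrt(11))*i.
At ((1/11)*sqrt(11))*i: a pole of order 1; residue (2185744/26448725) + ((5599957/26448725)*sqrt(11))*i.
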